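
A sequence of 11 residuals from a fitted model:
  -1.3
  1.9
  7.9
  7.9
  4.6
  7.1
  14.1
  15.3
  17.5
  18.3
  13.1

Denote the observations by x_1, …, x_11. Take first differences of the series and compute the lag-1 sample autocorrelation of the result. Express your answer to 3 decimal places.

0.091

First differences Δx: 3.2, 6.0, 0.0, -3.3, 2.5, 7.0, 1.2, 2.2, 0.8, -5.2
Mean of differences = 1.4400
Numerator Σ(Δx_t−Δx̄)(Δx_{t+1}−Δx̄) = 11.4004
Denominator Σ(Δx_t−Δx̄)² = 125.6040
r_1(Δx) = 11.4004 / 125.6040 = 0.091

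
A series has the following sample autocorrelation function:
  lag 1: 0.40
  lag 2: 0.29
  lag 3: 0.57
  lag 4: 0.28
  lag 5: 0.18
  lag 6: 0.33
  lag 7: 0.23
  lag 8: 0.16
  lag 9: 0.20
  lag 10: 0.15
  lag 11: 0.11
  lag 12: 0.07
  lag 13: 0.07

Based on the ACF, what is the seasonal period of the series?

The largest autocorrelation is r_3 = 0.57; the remaining lags stay at or below 0.40. The elevated value at lag 1 (0.40), dropping to 0.29 at lag 2, reflects decaying short-term dependence rather than seasonality.
The dominant spike at lag 3 indicates a seasonal period of 3.

3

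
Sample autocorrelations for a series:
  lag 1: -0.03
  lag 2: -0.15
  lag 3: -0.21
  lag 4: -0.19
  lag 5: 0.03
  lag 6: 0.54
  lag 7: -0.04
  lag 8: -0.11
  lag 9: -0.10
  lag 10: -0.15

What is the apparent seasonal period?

The largest autocorrelation is r_6 = 0.54; the remaining lags stay at or below 0.03.
The dominant spike at lag 6 indicates a seasonal period of 6.

6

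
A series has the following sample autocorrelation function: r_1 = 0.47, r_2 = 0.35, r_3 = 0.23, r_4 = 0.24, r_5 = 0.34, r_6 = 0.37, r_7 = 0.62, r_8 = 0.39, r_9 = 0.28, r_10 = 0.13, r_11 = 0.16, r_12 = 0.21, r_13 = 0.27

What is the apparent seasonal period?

The largest autocorrelation is r_7 = 0.62; the remaining lags stay at or below 0.47. The elevated value at lag 1 (0.47), dropping to 0.35 at lag 2, reflects decaying short-term dependence rather than seasonality.
The dominant spike at lag 7 indicates a seasonal period of 7.

7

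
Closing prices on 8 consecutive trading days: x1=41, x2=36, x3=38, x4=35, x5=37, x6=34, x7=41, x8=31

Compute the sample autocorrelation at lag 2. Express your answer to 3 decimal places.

Mean x̄ = (41 + 36 + 38 + 35 + 37 + 34 + 41 + 31)/8 = 36.6250
Deviations from mean: 4.3750, -0.6250, 1.3750, -1.6250, 0.3750, -2.6250, 4.3750, -5.6250
Σ(x_t−x̄)(x_{t+2}−x̄) = (6.0156) + (1.0156) + (0.5156) + (4.2656) + (1.6406) + (14.7656) = 28.2188
Denominator Σ(x_t−x̄)² = 81.8750
r_2 = 28.2188 / 81.8750 = 0.345

0.345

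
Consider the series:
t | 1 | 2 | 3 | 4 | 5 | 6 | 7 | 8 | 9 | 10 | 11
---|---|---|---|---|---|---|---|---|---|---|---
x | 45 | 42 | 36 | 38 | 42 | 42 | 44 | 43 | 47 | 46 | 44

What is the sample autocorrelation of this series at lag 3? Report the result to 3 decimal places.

Mean x̄ = (45 + 42 + 36 + 38 + 42 + 42 + 44 + 43 + 47 + 46 + 44)/11 = 42.6364
Numerator Σ_{t=1}^{8}(x_t−x̄)(x_{t+3}−x̄) = -10.5785
Denominator Σ(x_t−x̄)² = 106.5455
r_3 = -10.5785 / 106.5455 = -0.099

-0.099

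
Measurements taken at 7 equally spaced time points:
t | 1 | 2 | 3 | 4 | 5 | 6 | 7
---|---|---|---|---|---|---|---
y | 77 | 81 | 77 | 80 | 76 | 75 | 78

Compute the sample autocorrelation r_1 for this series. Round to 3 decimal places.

Mean ȳ = (77 + 81 + 77 + 80 + 76 + 75 + 78)/7 = 77.7143
Numerator Σ_{t=1}^{6}(y_t−ȳ)(y_{t+1}−ȳ) = -6.3673
Denominator Σ(y_t−ȳ)² = 27.4286
r_1 = -6.3673 / 27.4286 = -0.232

-0.232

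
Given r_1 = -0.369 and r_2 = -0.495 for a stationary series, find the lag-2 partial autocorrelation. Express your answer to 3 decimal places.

φ_{22} = (r_2 − r_1²) / (1 − r_1²)
r_1² = (-0.369)² = 0.136161
Numerator = -0.495 − 0.1362 = -0.6312; denominator = 1 − 0.1362 = 0.8638
φ_{22} = -0.6312 / 0.8638 = -0.731

-0.731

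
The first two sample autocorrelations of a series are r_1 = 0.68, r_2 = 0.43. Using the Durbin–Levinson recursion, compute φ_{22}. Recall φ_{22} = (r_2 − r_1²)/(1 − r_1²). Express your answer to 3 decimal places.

-0.060

φ_{22} = (r_2 − r_1²) / (1 − r_1²)
r_1² = (0.68)² = 0.4624
Numerator = 0.43 − 0.4624 = -0.0324; denominator = 1 − 0.4624 = 0.5376
φ_{22} = -0.0324 / 0.5376 = -0.060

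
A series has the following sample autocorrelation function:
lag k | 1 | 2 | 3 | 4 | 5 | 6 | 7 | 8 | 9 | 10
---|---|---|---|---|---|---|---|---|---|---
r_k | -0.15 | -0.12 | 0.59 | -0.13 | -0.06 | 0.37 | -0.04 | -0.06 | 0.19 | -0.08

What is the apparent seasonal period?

3

The largest autocorrelation is r_3 = 0.59, with weaker echoes at lags 6 (0.37) and 9 (0.19); the remaining lags stay at or below -0.04.
The dominant spike at lag 3 indicates a seasonal period of 3.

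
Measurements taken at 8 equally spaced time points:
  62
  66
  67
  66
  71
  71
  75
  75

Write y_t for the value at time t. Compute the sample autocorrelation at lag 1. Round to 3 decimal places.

0.522

Mean ȳ = (62 + 66 + 67 + 66 + 71 + 71 + 75 + 75)/8 = 69.1250
Deviations from mean: -7.1250, -3.1250, -2.1250, -3.1250, 1.8750, 1.8750, 5.8750, 5.8750
Numerator Σ_{t=1}^{7}(y_t−ȳ)(y_{t+1}−ȳ) = 78.7344
Denominator Σ(y_t−ȳ)² = 150.8750
r_1 = 78.7344 / 150.8750 = 0.522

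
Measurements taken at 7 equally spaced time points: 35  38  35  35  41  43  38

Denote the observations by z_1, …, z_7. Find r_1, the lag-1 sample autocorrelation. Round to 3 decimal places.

Mean z̄ = (35 + 38 + 35 + 35 + 41 + 43 + 38)/7 = 37.8571
Numerator Σ_{t=1}^{6}(z_t−z̄)(z_{t+1}−z̄) = 15.2653
Denominator Σ(z_t−z̄)² = 60.8571
r_1 = 15.2653 / 60.8571 = 0.251

0.251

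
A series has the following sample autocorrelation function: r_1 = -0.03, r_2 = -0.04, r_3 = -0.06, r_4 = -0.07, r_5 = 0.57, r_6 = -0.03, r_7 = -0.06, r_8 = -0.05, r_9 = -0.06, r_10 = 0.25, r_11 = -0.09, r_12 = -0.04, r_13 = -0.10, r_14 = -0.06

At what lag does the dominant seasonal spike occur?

The largest autocorrelation is r_5 = 0.57, with a weaker echo at lag 10 (0.25); the remaining lags stay at or below -0.03.
The dominant spike at lag 5 indicates a seasonal period of 5.

5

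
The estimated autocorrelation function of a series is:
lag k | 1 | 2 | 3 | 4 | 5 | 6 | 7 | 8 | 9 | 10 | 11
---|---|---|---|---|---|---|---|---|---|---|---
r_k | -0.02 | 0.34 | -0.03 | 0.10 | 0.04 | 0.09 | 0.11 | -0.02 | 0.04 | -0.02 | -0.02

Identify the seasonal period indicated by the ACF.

2

The largest autocorrelation is r_2 = 0.34; the remaining lags stay at or below 0.11.
The dominant spike at lag 2 indicates a seasonal period of 2.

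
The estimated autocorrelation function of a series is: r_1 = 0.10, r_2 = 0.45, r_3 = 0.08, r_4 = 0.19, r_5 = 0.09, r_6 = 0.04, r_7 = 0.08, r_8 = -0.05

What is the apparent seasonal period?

2

The largest autocorrelation is r_2 = 0.45, with a weaker echo at lag 4 (0.19); the remaining lags stay at or below 0.10.
The dominant spike at lag 2 indicates a seasonal period of 2.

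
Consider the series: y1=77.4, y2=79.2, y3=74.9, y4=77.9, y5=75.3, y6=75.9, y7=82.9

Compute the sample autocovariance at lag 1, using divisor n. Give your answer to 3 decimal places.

Mean ȳ = (77.4 + 79.2 + 74.9 + 77.9 + 75.3 + 75.9 + 82.9)/7 = 77.6429
Σ_{t=1}^{6}(y_t−ȳ)(y_{t+1}−ȳ) = -11.0361
γ_1 = -11.0361 / 7 = -1.577

-1.577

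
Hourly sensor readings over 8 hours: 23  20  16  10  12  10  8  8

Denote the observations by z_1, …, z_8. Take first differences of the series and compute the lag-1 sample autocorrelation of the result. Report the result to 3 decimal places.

-0.154

First differences Δz: -3, -4, -6, 2, -2, -2, 0
Mean of differences = -2.1429
Numerator Σ(Δz_t−Δz̄)(Δz_{t+1}−Δz̄) = -6.3061
Denominator Σ(Δz_t−Δz̄)² = 40.8571
r_1(Δz) = -6.3061 / 40.8571 = -0.154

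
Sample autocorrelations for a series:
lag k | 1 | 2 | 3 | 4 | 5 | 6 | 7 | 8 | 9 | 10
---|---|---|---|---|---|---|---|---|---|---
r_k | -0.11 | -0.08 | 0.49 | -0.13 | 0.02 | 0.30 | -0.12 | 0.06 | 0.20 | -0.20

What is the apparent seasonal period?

3

The largest autocorrelation is r_3 = 0.49, with weaker echoes at lags 6 (0.30) and 9 (0.20); the remaining lags stay at or below 0.06.
The dominant spike at lag 3 indicates a seasonal period of 3.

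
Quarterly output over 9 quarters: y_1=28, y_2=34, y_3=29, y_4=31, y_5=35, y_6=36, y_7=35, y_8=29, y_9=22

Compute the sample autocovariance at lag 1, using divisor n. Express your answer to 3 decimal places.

Mean ȳ = (28 + 34 + 29 + 31 + 35 + 36 + 35 + 29 + 22)/9 = 31.0000
Σ_{t=1}^{8}(y_t−ȳ)(y_{t+1}−ȳ) = 35.0000
γ_1 = 35.0000 / 9 = 3.889

3.889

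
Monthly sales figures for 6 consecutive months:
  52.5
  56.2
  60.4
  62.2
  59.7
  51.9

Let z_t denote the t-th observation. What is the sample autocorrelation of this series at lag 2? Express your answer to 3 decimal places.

-0.412

Mean z̄ = (52.5 + 56.2 + 60.4 + 62.2 + 59.7 + 51.9)/6 = 57.1500
Deviations from mean: -4.6500, -0.9500, 3.2500, 5.0500, 2.5500, -5.2500
Σ(z_t−z̄)(z_{t+2}−z̄) = (-15.1125) + (-4.7975) + (8.2875) + (-26.5125) = -38.1350
Denominator Σ(z_t−z̄)² = 92.6550
r_2 = -38.1350 / 92.6550 = -0.412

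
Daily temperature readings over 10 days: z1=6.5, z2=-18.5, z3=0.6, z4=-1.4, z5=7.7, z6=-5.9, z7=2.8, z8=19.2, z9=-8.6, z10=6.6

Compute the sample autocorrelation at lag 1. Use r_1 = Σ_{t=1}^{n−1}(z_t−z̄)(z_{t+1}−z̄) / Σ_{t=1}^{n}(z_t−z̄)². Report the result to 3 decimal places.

Mean z̄ = (6.5 − 18.5 + 0.6 − 1.4 + 7.7 − 5.9 + 2.8 + 19.2 − 8.6 + 6.6)/10 = 0.9000
Numerator Σ_{t=1}^{9}(z_t−z̄)(z_{t+1}−z̄) = -370.1600
Denominator Σ(z_t−z̄)² = 966.8200
r_1 = -370.1600 / 966.8200 = -0.383

-0.383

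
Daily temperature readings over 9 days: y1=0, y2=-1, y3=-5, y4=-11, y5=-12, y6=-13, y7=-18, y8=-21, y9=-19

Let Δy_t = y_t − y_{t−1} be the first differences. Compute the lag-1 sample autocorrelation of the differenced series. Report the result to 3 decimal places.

First differences Δy: -1, -4, -6, -1, -1, -5, -3, 2
Mean of differences = -2.3750
Numerator Σ(Δy_t−Δȳ)(Δy_{t+1}−Δȳ) = -4.1406
Denominator Σ(Δy_t−Δȳ)² = 47.8750
r_1(Δy) = -4.1406 / 47.8750 = -0.086

-0.086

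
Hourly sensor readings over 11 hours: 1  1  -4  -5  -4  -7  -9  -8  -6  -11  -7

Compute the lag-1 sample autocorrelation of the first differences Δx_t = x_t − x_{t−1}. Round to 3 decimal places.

First differences Δx: 0, -5, -1, 1, -3, -2, 1, 2, -5, 4
Mean of differences = -0.8000
Numerator Σ(Δx_t−Δx̄)(Δx_{t+1}−Δx̄) = -33.2400
Denominator Σ(Δx_t−Δx̄)² = 79.6000
r_1(Δx) = -33.2400 / 79.6000 = -0.418

-0.418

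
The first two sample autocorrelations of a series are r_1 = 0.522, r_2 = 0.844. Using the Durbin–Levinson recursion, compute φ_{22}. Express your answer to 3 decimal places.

φ_{22} = (r_2 − r_1²) / (1 − r_1²)
r_1² = (0.522)² = 0.272484
Numerator = 0.844 − 0.2725 = 0.5715; denominator = 1 − 0.2725 = 0.7275
φ_{22} = 0.5715 / 0.7275 = 0.786

0.786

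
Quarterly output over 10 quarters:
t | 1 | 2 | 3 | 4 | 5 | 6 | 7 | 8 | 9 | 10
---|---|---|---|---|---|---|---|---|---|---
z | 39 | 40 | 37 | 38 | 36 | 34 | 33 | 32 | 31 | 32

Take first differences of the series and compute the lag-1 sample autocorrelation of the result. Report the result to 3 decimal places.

First differences Δz: 1, -3, 1, -2, -2, -1, -1, -1, 1
Mean of differences = -0.7778
Numerator Σ(Δz_t−Δz̄)(Δz_{t+1}−Δz̄) = -8.6049
Denominator Σ(Δz_t−Δz̄)² = 17.5556
r_1(Δz) = -8.6049 / 17.5556 = -0.490

-0.490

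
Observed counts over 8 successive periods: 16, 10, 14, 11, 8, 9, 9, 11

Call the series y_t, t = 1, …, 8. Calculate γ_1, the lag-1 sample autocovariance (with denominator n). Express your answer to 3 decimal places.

0.250

Mean ȳ = (16 + 10 + 14 + 11 + 8 + 9 + 9 + 11)/8 = 11.0000
Deviations: 5.0000, -1.0000, 3.0000, 0.0000, -3.0000, -2.0000, -2.0000, 0.0000
Σ_{t=1}^{7}(y_t−ȳ)(y_{t+1}−ȳ) = 2.0000
γ_1 = 2.0000 / 8 = 0.250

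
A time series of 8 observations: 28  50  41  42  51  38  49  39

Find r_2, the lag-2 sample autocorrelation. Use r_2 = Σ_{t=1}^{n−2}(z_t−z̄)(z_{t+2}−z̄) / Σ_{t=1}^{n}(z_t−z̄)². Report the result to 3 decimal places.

0.190

Mean z̄ = (28 + 50 + 41 + 42 + 51 + 38 + 49 + 39)/8 = 42.2500
Deviations from mean: -14.2500, 7.7500, -1.2500, -0.2500, 8.7500, -4.2500, 6.7500, -3.2500
Σ(z_t−z̄)(z_{t+2}−z̄) = (17.8125) + (-1.9375) + (-10.9375) + (1.0625) + (59.0625) + (13.8125) = 78.8750
Denominator Σ(z_t−z̄)² = 415.5000
r_2 = 78.8750 / 415.5000 = 0.190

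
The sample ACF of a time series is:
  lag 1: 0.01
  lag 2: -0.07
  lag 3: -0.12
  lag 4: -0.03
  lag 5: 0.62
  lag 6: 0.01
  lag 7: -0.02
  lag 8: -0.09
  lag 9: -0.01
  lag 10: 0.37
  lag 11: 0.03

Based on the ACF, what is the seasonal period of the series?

The largest autocorrelation is r_5 = 0.62, with a weaker echo at lag 10 (0.37); the remaining lags stay at or below 0.03.
The dominant spike at lag 5 indicates a seasonal period of 5.

5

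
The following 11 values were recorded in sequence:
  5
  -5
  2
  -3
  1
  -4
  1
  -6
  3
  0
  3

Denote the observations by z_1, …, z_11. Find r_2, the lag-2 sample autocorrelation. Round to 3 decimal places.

0.553

Mean z̄ = (5 − 5 + 2 − 3 + 1 − 4 + 1 − 6 + 3 + 0 + 3)/11 = -0.2727
Numerator Σ_{t=1}^{9}(z_t−z̄)(z_{t+2}−z̄) = 74.2149
Denominator Σ(z_t−z̄)² = 134.1818
r_2 = 74.2149 / 134.1818 = 0.553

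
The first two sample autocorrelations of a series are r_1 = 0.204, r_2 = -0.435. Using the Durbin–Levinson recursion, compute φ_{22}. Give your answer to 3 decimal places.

-0.497

φ_{22} = (r_2 − r_1²) / (1 − r_1²)
r_1² = (0.204)² = 0.041616
Numerator = -0.435 − 0.0416 = -0.4766; denominator = 1 − 0.0416 = 0.9584
φ_{22} = -0.4766 / 0.9584 = -0.497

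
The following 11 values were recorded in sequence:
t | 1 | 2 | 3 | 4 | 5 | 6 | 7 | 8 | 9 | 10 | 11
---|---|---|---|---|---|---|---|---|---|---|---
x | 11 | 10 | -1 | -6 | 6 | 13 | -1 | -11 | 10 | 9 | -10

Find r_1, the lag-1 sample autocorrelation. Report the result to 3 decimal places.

-0.064

Mean x̄ = (11 + 10 − 1 − 6 + 6 + 13 − 1 − 11 + 10 + 9 − 10)/11 = 2.7273
Numerator Σ_{t=1}^{10}(x_t−x̄)(x_{t+1}−x̄) = -50.5289
Denominator Σ(x_t−x̄)² = 784.1818
r_1 = -50.5289 / 784.1818 = -0.064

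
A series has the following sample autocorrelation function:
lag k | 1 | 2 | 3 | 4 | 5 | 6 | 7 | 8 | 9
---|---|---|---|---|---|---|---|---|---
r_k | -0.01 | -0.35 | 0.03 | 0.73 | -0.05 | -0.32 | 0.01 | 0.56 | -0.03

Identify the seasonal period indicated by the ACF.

The largest autocorrelation is r_4 = 0.73, with a weaker echo at lag 8 (0.56); the remaining lags stay at or below 0.03.
The dominant spike at lag 4 indicates a seasonal period of 4.

4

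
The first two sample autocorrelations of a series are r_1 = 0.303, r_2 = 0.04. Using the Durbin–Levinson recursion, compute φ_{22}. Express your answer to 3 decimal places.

-0.057

φ_{22} = (r_2 − r_1²) / (1 − r_1²)
r_1² = (0.303)² = 0.091809
Numerator = 0.04 − 0.0918 = -0.0518; denominator = 1 − 0.0918 = 0.9082
φ_{22} = -0.0518 / 0.9082 = -0.057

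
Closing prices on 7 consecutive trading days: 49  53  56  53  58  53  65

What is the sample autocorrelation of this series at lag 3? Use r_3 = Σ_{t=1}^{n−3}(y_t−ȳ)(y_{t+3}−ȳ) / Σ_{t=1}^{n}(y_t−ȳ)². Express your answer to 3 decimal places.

Mean ȳ = (49 + 53 + 56 + 53 + 58 + 53 + 65)/7 = 55.2857
Deviations from mean: -6.2857, -2.2857, 0.7143, -2.2857, 2.7143, -2.2857, 9.7143
Σ(y_t−ȳ)(y_{t+3}−ȳ) = (14.3673) + (-6.2041) + (-1.6327) + (-22.2041) = -15.6735
Denominator Σ(y_t−ȳ)² = 157.4286
r_3 = -15.6735 / 157.4286 = -0.100

-0.100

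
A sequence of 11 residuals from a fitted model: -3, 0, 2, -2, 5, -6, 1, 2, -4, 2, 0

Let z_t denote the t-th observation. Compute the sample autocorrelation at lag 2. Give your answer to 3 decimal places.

Mean z̄ = (-3 + 0 + 2 − 2 + 5 − 6 + 1 + 2 − 4 + 2 + 0)/11 = -0.2727
Numerator Σ_{t=1}^{9}(z_t−z̄)(z_{t+2}−z̄) = 8.3058
Denominator Σ(z_t−z̄)² = 102.1818
r_2 = 8.3058 / 102.1818 = 0.081

0.081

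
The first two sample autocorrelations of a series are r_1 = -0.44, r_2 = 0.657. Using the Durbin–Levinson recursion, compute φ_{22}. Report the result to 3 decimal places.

φ_{22} = (r_2 − r_1²) / (1 − r_1²)
r_1² = (-0.44)² = 0.1936
Numerator = 0.657 − 0.1936 = 0.4634; denominator = 1 − 0.1936 = 0.8064
φ_{22} = 0.4634 / 0.8064 = 0.575

0.575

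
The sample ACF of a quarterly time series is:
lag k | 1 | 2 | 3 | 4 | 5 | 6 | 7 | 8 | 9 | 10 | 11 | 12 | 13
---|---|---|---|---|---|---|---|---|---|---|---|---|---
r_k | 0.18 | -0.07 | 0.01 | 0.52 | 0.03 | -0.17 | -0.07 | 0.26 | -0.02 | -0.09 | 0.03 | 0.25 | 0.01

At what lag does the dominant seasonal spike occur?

The largest autocorrelation is r_4 = 0.52, with weaker echoes at lags 8 (0.26) and 12 (0.25); the remaining lags stay at or below 0.18.
The dominant spike at lag 4 indicates a seasonal period of 4.

4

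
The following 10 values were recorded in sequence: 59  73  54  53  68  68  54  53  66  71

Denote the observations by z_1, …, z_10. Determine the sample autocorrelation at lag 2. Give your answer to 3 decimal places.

-0.669

Mean z̄ = (59 + 73 + 54 + 53 + 68 + 68 + 54 + 53 + 66 + 71)/10 = 61.9000
Numerator Σ_{t=1}^{8}(z_t−z̄)(z_{t+2}−z̄) = -394.2200
Denominator Σ(z_t−z̄)² = 588.9000
r_2 = -394.2200 / 588.9000 = -0.669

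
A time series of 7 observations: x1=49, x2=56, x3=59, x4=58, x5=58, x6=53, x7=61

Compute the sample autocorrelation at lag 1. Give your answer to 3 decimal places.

-0.123

Mean x̄ = (49 + 56 + 59 + 58 + 58 + 53 + 61)/7 = 56.2857
Deviations from mean: -7.2857, -0.2857, 2.7143, 1.7143, 1.7143, -3.2857, 4.7143
Numerator Σ_{t=1}^{6}(x_t−x̄)(x_{t+1}−x̄) = -12.2245
Denominator Σ(x_t−x̄)² = 99.4286
r_1 = -12.2245 / 99.4286 = -0.123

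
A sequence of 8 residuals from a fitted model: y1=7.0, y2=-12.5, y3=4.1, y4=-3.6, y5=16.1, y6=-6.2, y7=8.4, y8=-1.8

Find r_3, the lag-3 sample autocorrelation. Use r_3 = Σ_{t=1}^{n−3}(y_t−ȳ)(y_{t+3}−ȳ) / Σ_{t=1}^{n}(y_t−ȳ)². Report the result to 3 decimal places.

Mean ȳ = (7.0 − 12.5 + 4.1 − 3.6 + 16.1 − 6.2 + 8.4 − 1.8)/8 = 1.4375
Numerator Σ_{t=1}^{5}(y_t−ȳ)(y_{t+3}−ȳ) = -335.2580
Denominator Σ(y_t−ȳ)² = 589.9388
r_3 = -335.2580 / 589.9388 = -0.568

-0.568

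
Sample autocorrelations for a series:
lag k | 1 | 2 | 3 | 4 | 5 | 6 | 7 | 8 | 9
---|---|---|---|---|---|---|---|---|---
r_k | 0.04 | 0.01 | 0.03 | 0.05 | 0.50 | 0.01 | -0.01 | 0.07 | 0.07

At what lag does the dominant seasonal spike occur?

The largest autocorrelation is r_5 = 0.50; the remaining lags stay at or below 0.07.
The dominant spike at lag 5 indicates a seasonal period of 5.

5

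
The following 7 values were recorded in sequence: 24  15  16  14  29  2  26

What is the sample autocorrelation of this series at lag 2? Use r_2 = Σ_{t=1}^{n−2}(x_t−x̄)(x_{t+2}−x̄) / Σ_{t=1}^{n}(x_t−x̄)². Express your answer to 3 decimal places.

0.257

Mean x̄ = (24 + 15 + 16 + 14 + 29 + 2 + 26)/7 = 18.0000
Deviations from mean: 6.0000, -3.0000, -2.0000, -4.0000, 11.0000, -16.0000, 8.0000
Numerator Σ_{t=1}^{5}(x_t−x̄)(x_{t+2}−x̄) = 130.0000
Denominator Σ(x_t−x̄)² = 506.0000
r_2 = 130.0000 / 506.0000 = 0.257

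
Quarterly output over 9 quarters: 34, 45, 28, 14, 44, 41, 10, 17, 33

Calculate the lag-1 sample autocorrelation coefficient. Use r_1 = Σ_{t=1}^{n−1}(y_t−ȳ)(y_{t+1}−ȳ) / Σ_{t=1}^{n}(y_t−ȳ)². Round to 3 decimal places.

-0.009

Mean ȳ = (34 + 45 + 28 + 14 + 44 + 41 + 10 + 17 + 33)/9 = 29.5556
Numerator Σ_{t=1}^{8}(y_t−ȳ)(y_{t+1}−ȳ) = -12.0864
Denominator Σ(y_t−ȳ)² = 1394.2222
r_1 = -12.0864 / 1394.2222 = -0.009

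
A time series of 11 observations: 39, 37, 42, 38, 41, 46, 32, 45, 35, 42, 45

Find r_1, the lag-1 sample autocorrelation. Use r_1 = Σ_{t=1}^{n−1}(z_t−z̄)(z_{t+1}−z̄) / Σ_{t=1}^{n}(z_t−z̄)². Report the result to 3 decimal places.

-0.585

Mean z̄ = (39 + 37 + 42 + 38 + 41 + 46 + 32 + 45 + 35 + 42 + 45)/11 = 40.1818
Numerator Σ_{t=1}^{10}(z_t−z̄)(z_{t+1}−z̄) = -115.6694
Denominator Σ(z_t−z̄)² = 197.6364
r_1 = -115.6694 / 197.6364 = -0.585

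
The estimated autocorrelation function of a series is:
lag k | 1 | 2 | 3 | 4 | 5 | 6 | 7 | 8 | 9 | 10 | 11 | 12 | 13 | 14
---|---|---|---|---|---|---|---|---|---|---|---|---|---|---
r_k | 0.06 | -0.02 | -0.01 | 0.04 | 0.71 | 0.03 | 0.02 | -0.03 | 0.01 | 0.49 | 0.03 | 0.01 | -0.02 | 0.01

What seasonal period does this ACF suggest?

The largest autocorrelation is r_5 = 0.71, with a weaker echo at lag 10 (0.49); the remaining lags stay at or below 0.06.
The dominant spike at lag 5 indicates a seasonal period of 5.

5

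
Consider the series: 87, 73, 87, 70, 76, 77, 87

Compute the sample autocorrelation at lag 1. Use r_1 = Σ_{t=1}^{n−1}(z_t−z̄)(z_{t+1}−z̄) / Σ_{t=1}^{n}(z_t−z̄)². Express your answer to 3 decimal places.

-0.452

Mean z̄ = (87 + 73 + 87 + 70 + 76 + 77 + 87)/7 = 79.5714
Deviations from mean: 7.4286, -6.5714, 7.4286, -9.5714, -3.5714, -2.5714, 7.4286
Numerator Σ_{t=1}^{6}(z_t−z̄)(z_{t+1}−z̄) = -144.4694
Denominator Σ(z_t−z̄)² = 319.7143
r_1 = -144.4694 / 319.7143 = -0.452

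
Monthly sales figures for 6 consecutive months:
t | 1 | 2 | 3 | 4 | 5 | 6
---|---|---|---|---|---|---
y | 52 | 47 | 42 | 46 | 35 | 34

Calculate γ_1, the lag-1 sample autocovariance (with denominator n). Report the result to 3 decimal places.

12.704

Mean ȳ = (52 + 47 + 42 + 46 + 35 + 34)/6 = 42.6667
Deviations: 9.3333, 4.3333, -0.6667, 3.3333, -7.6667, -8.6667
Σ_{t=1}^{5}(y_t−ȳ)(y_{t+1}−ȳ) = 76.2222
γ_1 = 76.2222 / 6 = 12.704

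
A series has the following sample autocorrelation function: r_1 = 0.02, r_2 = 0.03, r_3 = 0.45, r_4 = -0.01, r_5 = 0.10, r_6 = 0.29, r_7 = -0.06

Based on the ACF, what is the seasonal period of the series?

3

The largest autocorrelation is r_3 = 0.45, with a weaker echo at lag 6 (0.29); the remaining lags stay at or below 0.10.
The dominant spike at lag 3 indicates a seasonal period of 3.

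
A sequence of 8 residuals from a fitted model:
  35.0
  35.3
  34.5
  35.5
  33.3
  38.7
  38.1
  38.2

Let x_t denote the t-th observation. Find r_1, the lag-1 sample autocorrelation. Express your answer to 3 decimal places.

0.248

Mean x̄ = (35.0 + 35.3 + 34.5 + 35.5 + 33.3 + 38.7 + 38.1 + 38.2)/8 = 36.0750
Deviations from mean: -1.0750, -0.7750, -1.5750, -0.5750, -2.7750, 2.6250, 2.0250, 2.1250
Σ(x_t−x̄)(x_{t+1}−x̄) = (0.8331) + (1.2206) + (0.9056) + (1.5956) + (-7.2844) + (5.3156) + (4.3031) = 6.8894
Denominator Σ(x_t−x̄)² = 27.7750
r_1 = 6.8894 / 27.7750 = 0.248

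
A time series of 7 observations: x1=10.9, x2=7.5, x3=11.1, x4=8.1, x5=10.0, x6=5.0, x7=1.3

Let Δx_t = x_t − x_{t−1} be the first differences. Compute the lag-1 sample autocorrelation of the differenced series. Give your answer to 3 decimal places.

First differences Δx: -3.4, 3.6, -3.0, 1.9, -5.0, -3.7
Mean of differences = -1.6000
Numerator Σ(Δx_t−Δx̄)(Δx_{t+1}−Δx̄) = -26.3000
Denominator Σ(Δx_t−Δx̄)² = 60.4600
r_1(Δx) = -26.3000 / 60.4600 = -0.435

-0.435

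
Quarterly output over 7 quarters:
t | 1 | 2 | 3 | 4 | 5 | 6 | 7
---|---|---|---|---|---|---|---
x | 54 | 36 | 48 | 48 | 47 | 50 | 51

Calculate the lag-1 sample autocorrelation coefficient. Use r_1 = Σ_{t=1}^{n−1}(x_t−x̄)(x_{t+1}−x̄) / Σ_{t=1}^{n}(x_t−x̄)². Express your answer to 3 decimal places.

-0.368

Mean x̄ = (54 + 36 + 48 + 48 + 47 + 50 + 51)/7 = 47.7143
Deviations from mean: 6.2857, -11.7143, 0.2857, 0.2857, -0.7143, 2.2857, 3.2857
Numerator Σ_{t=1}^{6}(x_t−x̄)(x_{t+1}−x̄) = -71.2245
Denominator Σ(x_t−x̄)² = 193.4286
r_1 = -71.2245 / 193.4286 = -0.368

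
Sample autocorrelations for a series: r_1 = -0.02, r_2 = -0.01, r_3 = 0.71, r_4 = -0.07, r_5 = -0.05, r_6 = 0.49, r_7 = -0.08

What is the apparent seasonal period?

3

The largest autocorrelation is r_3 = 0.71, with a weaker echo at lag 6 (0.49); the remaining lags stay at or below -0.01.
The dominant spike at lag 3 indicates a seasonal period of 3.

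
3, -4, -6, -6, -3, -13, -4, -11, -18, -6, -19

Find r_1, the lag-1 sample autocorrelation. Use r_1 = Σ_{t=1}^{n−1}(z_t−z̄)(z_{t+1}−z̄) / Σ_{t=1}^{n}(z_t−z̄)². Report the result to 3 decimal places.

Mean z̄ = (3 − 4 − 6 − 6 − 3 − 13 − 4 − 11 − 18 − 6 − 19)/11 = -7.9091
Numerator Σ_{t=1}^{10}(z_t−z̄)(z_{t+1}−z̄) = -3.0992
Denominator Σ(z_t−z̄)² = 444.9091
r_1 = -3.0992 / 444.9091 = -0.007

-0.007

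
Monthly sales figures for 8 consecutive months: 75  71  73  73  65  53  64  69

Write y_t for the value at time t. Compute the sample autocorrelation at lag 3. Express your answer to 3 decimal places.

Mean ȳ = (75 + 71 + 73 + 73 + 65 + 53 + 64 + 69)/8 = 67.8750
Deviations from mean: 7.1250, 3.1250, 5.1250, 5.1250, -2.8750, -14.8750, -3.8750, 1.1250
Σ(y_t−ȳ)(y_{t+3}−ȳ) = (36.5156) + (-8.9844) + (-76.2344) + (-19.8594) + (-3.2344) = -71.7969
Denominator Σ(y_t−ȳ)² = 358.8750
r_3 = -71.7969 / 358.8750 = -0.200

-0.200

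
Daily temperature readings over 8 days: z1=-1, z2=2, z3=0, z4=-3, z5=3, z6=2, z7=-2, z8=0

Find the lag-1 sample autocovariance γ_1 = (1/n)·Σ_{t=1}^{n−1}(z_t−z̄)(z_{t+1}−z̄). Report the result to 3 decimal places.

Mean z̄ = (-1 + 2 + 0 − 3 + 3 + 2 − 2 + 0)/8 = 0.1250
Deviations: -1.1250, 1.8750, -0.1250, -3.1250, 2.8750, 1.8750, -2.1250, -0.1250
Σ_{t=1}^{7}(z_t−z̄)(z_{t+1}−z̄) = -9.2656
γ_1 = -9.2656 / 8 = -1.158

-1.158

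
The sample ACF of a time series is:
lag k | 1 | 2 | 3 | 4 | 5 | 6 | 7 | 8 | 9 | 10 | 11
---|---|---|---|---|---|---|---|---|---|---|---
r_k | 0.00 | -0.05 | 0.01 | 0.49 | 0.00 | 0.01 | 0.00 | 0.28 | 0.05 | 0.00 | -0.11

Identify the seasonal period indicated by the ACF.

The largest autocorrelation is r_4 = 0.49, with a weaker echo at lag 8 (0.28); the remaining lags stay at or below 0.05.
The dominant spike at lag 4 indicates a seasonal period of 4.

4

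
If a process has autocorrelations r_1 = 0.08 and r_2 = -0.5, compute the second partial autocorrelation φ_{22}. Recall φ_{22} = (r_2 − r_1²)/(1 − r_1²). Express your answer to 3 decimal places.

-0.510

φ_{22} = (r_2 − r_1²) / (1 − r_1²)
r_1² = (0.08)² = 0.0064
Numerator = -0.5 − 0.0064 = -0.5064; denominator = 1 − 0.0064 = 0.9936
φ_{22} = -0.5064 / 0.9936 = -0.510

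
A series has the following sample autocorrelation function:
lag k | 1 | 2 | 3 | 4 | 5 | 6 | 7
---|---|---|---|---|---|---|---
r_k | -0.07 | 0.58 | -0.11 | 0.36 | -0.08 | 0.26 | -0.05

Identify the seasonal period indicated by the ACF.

2

The largest autocorrelation is r_2 = 0.58, with weaker echoes at lags 4 (0.36) and 6 (0.26); the remaining lags stay at or below -0.05.
The dominant spike at lag 2 indicates a seasonal period of 2.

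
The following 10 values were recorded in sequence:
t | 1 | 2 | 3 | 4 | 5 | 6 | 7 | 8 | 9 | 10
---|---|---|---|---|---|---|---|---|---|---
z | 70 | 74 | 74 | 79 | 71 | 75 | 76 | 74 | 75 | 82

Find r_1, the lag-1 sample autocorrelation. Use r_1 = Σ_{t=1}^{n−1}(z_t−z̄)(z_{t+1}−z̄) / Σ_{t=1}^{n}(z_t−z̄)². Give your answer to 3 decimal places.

-0.136

Mean z̄ = (70 + 74 + 74 + 79 + 71 + 75 + 76 + 74 + 75 + 82)/10 = 75.0000
Numerator Σ_{t=1}^{9}(z_t−z̄)(z_{t+1}−z̄) = -15.0000
Denominator Σ(z_t−z̄)² = 110.0000
r_1 = -15.0000 / 110.0000 = -0.136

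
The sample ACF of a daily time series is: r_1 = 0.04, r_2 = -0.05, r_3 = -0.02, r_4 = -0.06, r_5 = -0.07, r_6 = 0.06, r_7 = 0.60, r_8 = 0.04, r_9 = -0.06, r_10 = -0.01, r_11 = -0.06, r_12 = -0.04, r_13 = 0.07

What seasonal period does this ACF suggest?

7

The largest autocorrelation is r_7 = 0.60; the remaining lags stay at or below 0.07.
The dominant spike at lag 7 indicates a seasonal period of 7.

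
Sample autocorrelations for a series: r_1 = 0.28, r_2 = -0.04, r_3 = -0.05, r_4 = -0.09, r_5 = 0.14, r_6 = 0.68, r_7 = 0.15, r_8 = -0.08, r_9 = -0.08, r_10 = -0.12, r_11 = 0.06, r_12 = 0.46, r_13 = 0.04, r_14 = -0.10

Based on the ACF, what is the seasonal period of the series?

The largest autocorrelation is r_6 = 0.68, with a weaker echo at lag 12 (0.46); the remaining lags stay at or below 0.28.
The dominant spike at lag 6 indicates a seasonal period of 6.

6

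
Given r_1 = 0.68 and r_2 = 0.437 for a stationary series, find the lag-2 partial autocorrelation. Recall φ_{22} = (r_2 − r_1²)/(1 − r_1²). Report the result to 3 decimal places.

φ_{22} = (r_2 − r_1²) / (1 − r_1²)
r_1² = (0.68)² = 0.4624
Numerator = 0.437 − 0.4624 = -0.0254; denominator = 1 − 0.4624 = 0.5376
φ_{22} = -0.0254 / 0.5376 = -0.047

-0.047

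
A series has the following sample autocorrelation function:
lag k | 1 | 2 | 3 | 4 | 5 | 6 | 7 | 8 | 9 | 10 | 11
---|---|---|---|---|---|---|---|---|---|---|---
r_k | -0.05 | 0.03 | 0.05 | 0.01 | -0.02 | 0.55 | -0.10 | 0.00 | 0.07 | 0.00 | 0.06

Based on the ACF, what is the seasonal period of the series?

The largest autocorrelation is r_6 = 0.55; the remaining lags stay at or below 0.07.
The dominant spike at lag 6 indicates a seasonal period of 6.

6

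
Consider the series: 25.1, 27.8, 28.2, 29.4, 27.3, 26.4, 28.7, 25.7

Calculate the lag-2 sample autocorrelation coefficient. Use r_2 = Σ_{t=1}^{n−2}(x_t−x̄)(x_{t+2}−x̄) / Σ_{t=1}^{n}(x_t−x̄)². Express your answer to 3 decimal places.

Mean x̄ = (25.1 + 27.8 + 28.2 + 29.4 + 27.3 + 26.4 + 28.7 + 25.7)/8 = 27.3250
Deviations from mean: -2.2250, 0.4750, 0.8750, 2.0750, -0.0250, -0.9250, 1.3750, -1.6250
Σ(x_t−x̄)(x_{t+2}−x̄) = (-1.9469) + (0.9856) + (-0.0219) + (-1.9194) + (-0.0344) + (1.5031) = -1.4338
Denominator Σ(x_t−x̄)² = 15.6350
r_2 = -1.4338 / 15.6350 = -0.092

-0.092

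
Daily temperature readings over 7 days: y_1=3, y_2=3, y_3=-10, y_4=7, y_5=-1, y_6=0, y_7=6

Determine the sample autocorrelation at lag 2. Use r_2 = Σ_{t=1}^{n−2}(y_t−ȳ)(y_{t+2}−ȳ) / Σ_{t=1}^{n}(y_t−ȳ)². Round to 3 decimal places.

Mean ȳ = (3 + 3 − 10 + 7 − 1 + 0 + 6)/7 = 1.1429
Deviations from mean: 1.8571, 1.8571, -11.1429, 5.8571, -2.1429, -1.1429, 4.8571
Numerator Σ_{t=1}^{5}(y_t−ȳ)(y_{t+2}−ȳ) = -3.0408
Denominator Σ(y_t−ȳ)² = 194.8571
r_2 = -3.0408 / 194.8571 = -0.016

-0.016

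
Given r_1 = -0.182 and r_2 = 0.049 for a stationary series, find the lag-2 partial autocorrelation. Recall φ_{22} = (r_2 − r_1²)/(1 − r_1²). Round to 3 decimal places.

φ_{22} = (r_2 − r_1²) / (1 − r_1²)
r_1² = (-0.182)² = 0.033124
Numerator = 0.049 − 0.0331 = 0.0159; denominator = 1 − 0.0331 = 0.9669
φ_{22} = 0.0159 / 0.9669 = 0.016

0.016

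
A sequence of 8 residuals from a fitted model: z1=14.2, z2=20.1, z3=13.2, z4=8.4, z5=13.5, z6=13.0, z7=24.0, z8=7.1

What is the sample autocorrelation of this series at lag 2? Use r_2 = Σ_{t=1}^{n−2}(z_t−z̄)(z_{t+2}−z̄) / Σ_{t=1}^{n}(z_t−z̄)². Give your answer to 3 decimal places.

Mean z̄ = (14.2 + 20.1 + 13.2 + 8.4 + 13.5 + 13.0 + 24.0 + 7.1)/8 = 14.1875
Deviations from mean: 0.0125, 5.9125, -0.9875, -5.7875, -0.6875, -1.1875, 9.8125, -7.0875
Numerator Σ_{t=1}^{6}(z_t−z̄)(z_{t+2}−z̄) = -25.0091
Denominator Σ(z_t−z̄)² = 217.8288
r_2 = -25.0091 / 217.8288 = -0.115

-0.115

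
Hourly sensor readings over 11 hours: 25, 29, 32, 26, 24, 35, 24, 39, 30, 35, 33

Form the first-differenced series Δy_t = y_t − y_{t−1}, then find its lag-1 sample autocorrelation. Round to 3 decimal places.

-0.783

First differences Δy: 4, 3, -6, -2, 11, -11, 15, -9, 5, -2
Mean of differences = 0.8000
Numerator Σ(Δy_t−Δȳ)(Δy_{t+1}−Δȳ) = -497.4400
Denominator Σ(Δy_t−Δȳ)² = 635.6000
r_1(Δy) = -497.4400 / 635.6000 = -0.783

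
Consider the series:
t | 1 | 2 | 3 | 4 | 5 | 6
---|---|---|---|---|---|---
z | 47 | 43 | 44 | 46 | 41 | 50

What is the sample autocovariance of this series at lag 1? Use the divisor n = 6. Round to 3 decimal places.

-4.338

Mean z̄ = (47 + 43 + 44 + 46 + 41 + 50)/6 = 45.1667
Deviations: 1.8333, -2.1667, -1.1667, 0.8333, -4.1667, 4.8333
Σ_{t=1}^{5}(z_t−z̄)(z_{t+1}−z̄) = -26.0278
γ_1 = -26.0278 / 6 = -4.338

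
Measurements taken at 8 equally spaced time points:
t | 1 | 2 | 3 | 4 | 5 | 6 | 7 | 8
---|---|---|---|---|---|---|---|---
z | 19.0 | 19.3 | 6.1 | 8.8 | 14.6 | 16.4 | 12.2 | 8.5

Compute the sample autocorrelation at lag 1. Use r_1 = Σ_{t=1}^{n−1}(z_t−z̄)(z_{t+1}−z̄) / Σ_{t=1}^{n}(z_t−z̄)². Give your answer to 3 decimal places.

Mean z̄ = (19.0 + 19.3 + 6.1 + 8.8 + 14.6 + 16.4 + 12.2 + 8.5)/8 = 13.1125
Deviations from mean: 5.8875, 6.1875, -7.0125, -4.3125, 1.4875, 3.2875, -0.9125, -4.6125
Σ(z_t−z̄)(z_{t+1}−z̄) = (36.4289) + (-43.3898) + (30.2414) + (-6.4148) + (4.8902) + (-2.9998) + (4.2089) = 22.9648
Denominator Σ(z_t−z̄)² = 175.8488
r_1 = 22.9648 / 175.8488 = 0.131

0.131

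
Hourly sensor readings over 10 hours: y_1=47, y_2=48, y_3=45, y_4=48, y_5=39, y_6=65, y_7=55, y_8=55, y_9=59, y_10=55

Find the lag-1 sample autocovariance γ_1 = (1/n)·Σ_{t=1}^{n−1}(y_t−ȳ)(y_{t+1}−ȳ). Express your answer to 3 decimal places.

4.804

Mean ȳ = (47 + 48 + 45 + 48 + 39 + 65 + 55 + 55 + 59 + 55)/10 = 51.6000
Σ_{t=1}^{9}(y_t−ȳ)(y_{t+1}−ȳ) = 48.0400
γ_1 = 48.0400 / 10 = 4.804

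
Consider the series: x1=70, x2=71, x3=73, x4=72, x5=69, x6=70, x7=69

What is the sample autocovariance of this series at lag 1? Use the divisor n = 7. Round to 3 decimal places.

Mean x̄ = (70 + 71 + 73 + 72 + 69 + 70 + 69)/7 = 70.5714
Σ_{t=1}^{6}(x_t−x̄)(x_{t+1}−x̄) = 3.8163
γ_1 = 3.8163 / 7 = 0.545

0.545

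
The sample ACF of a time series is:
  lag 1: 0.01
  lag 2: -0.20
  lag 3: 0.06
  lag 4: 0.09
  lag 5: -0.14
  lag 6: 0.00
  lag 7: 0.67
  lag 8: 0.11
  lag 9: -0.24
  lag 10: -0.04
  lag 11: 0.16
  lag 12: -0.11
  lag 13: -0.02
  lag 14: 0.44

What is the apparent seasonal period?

The largest autocorrelation is r_7 = 0.67, with a weaker echo at lag 14 (0.44); the remaining lags stay at or below 0.16.
The dominant spike at lag 7 indicates a seasonal period of 7.

7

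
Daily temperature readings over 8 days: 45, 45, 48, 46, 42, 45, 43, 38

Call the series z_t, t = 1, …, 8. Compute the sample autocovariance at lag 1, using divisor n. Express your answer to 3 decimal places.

Mean z̄ = (45 + 45 + 48 + 46 + 42 + 45 + 43 + 38)/8 = 44.0000
Deviations: 1.0000, 1.0000, 4.0000, 2.0000, -2.0000, 1.0000, -1.0000, -6.0000
Σ_{t=1}^{7}(z_t−z̄)(z_{t+1}−z̄) = 12.0000
γ_1 = 12.0000 / 8 = 1.500

1.500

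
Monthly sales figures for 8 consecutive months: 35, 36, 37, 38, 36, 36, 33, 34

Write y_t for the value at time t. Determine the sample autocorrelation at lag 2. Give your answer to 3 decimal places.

-0.009

Mean ȳ = (35 + 36 + 37 + 38 + 36 + 36 + 33 + 34)/8 = 35.6250
Deviations from mean: -0.6250, 0.3750, 1.3750, 2.3750, 0.3750, 0.3750, -2.6250, -1.6250
Σ(y_t−ȳ)(y_{t+2}−ȳ) = (-0.8594) + (0.8906) + (0.5156) + (0.8906) + (-0.9844) + (-0.6094) = -0.1563
Denominator Σ(y_t−ȳ)² = 17.8750
r_2 = -0.1563 / 17.8750 = -0.009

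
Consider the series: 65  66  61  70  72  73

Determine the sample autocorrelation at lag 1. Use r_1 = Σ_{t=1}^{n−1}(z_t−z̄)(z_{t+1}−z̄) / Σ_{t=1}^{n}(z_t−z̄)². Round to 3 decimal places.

0.313

Mean z̄ = (65 + 66 + 61 + 70 + 72 + 73)/6 = 67.8333
Deviations from mean: -2.8333, -1.8333, -6.8333, 2.1667, 4.1667, 5.1667
Numerator Σ_{t=1}^{5}(z_t−z̄)(z_{t+1}−z̄) = 33.4722
Denominator Σ(z_t−z̄)² = 106.8333
r_1 = 33.4722 / 106.8333 = 0.313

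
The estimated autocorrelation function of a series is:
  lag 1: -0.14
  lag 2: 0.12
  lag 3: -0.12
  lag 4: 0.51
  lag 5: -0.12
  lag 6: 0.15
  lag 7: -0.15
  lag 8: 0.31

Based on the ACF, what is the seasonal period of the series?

4

The largest autocorrelation is r_4 = 0.51, with a weaker echo at lag 8 (0.31); the remaining lags stay at or below 0.15.
The dominant spike at lag 4 indicates a seasonal period of 4.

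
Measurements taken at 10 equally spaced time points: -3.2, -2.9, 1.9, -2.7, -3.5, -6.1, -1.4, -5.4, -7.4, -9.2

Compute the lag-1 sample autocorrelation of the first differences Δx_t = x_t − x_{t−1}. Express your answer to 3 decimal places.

First differences Δx: 0.3, 4.8, -4.6, -0.8, -2.6, 4.7, -4.0, -2.0, -1.8
Mean of differences = -0.6667
Numerator Σ(Δx_t−Δx̄)(Δx_{t+1}−Δx̄) = -37.7444
Denominator Σ(Δx_t−Δx̄)² = 93.0200
r_1(Δx) = -37.7444 / 93.0200 = -0.406

-0.406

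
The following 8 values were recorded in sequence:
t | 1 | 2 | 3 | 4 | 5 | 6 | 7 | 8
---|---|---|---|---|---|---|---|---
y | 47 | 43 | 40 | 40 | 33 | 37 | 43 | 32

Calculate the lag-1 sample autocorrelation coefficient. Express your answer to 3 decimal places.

0.033

Mean ȳ = (47 + 43 + 40 + 40 + 33 + 37 + 43 + 32)/8 = 39.3750
Deviations from mean: 7.6250, 3.6250, 0.6250, 0.6250, -6.3750, -2.3750, 3.6250, -7.3750
Σ(y_t−ȳ)(y_{t+1}−ȳ) = (27.6406) + (2.2656) + (0.3906) + (-3.9844) + (15.1406) + (-8.6094) + (-26.7344) = 6.1094
Denominator Σ(y_t−ȳ)² = 185.8750
r_1 = 6.1094 / 185.8750 = 0.033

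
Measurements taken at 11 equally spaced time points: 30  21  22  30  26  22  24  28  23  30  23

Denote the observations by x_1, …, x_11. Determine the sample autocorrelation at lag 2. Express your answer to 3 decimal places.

Mean x̄ = (30 + 21 + 22 + 30 + 26 + 22 + 24 + 28 + 23 + 30 + 23)/11 = 25.3636
Numerator Σ_{t=1}^{9}(x_t−x̄)(x_{t+2}−x̄) = -42.2645
Denominator Σ(x_t−x̄)² = 126.5455
r_2 = -42.2645 / 126.5455 = -0.334

-0.334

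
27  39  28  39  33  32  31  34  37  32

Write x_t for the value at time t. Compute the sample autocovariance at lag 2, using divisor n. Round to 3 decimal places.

5.012

Mean x̄ = (27 + 39 + 28 + 39 + 33 + 32 + 31 + 34 + 37 + 32)/10 = 33.2000
Σ_{t=1}^{8}(x_t−x̄)(x_{t+2}−x̄) = 50.1200
γ_2 = 50.1200 / 10 = 5.012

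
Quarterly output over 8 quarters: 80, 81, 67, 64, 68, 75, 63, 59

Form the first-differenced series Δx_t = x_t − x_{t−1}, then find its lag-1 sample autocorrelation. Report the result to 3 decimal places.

-0.149

First differences Δx: 1, -14, -3, 4, 7, -12, -4
Mean of differences = -3.0000
Numerator Σ(Δx_t−Δx̄)(Δx_{t+1}−Δx̄) = -55.0000
Denominator Σ(Δx_t−Δx̄)² = 368.0000
r_1(Δx) = -55.0000 / 368.0000 = -0.149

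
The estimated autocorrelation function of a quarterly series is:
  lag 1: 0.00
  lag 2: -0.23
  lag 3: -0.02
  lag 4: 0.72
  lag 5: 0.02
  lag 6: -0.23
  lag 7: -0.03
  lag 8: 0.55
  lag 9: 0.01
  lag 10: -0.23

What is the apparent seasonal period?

The largest autocorrelation is r_4 = 0.72, with a weaker echo at lag 8 (0.55); the remaining lags stay at or below 0.02.
The dominant spike at lag 4 indicates a seasonal period of 4.

4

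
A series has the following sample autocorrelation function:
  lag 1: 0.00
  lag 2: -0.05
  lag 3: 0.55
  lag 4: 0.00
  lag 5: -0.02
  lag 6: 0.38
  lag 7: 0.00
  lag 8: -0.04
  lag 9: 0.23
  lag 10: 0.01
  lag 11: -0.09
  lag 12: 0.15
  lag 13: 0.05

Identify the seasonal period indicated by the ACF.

3

The largest autocorrelation is r_3 = 0.55, with weaker echoes at lags 6 (0.38), 9 (0.23) and 12 (0.15); the remaining lags stay at or below 0.05.
The dominant spike at lag 3 indicates a seasonal period of 3.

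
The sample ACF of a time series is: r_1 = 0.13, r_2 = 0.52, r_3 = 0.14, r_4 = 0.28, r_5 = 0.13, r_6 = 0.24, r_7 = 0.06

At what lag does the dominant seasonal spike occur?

2

The largest autocorrelation is r_2 = 0.52, with weaker echoes at lags 4 (0.28) and 6 (0.24); the remaining lags stay at or below 0.14.
The dominant spike at lag 2 indicates a seasonal period of 2.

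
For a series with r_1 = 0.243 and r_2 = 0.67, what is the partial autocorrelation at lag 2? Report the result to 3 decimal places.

0.649

φ_{22} = (r_2 − r_1²) / (1 − r_1²)
r_1² = (0.243)² = 0.059049
Numerator = 0.67 − 0.0590 = 0.6110; denominator = 1 − 0.0590 = 0.9410
φ_{22} = 0.6110 / 0.9410 = 0.649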